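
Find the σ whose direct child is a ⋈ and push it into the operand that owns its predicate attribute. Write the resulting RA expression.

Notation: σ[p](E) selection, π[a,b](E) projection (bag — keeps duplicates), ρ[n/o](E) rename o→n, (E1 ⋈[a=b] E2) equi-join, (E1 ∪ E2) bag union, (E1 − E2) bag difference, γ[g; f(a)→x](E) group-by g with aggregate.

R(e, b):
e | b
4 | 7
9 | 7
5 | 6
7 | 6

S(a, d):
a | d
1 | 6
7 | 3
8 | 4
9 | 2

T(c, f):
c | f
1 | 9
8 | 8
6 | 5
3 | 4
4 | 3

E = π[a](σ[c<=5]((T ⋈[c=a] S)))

σ filters on c, owned by the left side.
E' = π[a]((σ[c<=5](T) ⋈[c=a] S))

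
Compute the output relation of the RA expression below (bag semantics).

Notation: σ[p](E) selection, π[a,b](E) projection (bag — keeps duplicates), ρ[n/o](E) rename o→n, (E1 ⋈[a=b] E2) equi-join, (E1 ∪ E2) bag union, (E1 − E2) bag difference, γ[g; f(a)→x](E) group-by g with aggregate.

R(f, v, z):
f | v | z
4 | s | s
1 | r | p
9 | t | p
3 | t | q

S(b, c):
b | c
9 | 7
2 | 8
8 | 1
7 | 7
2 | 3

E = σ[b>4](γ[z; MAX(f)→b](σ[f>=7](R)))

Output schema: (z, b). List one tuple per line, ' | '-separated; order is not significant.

Per-node cardinality:
  R → 4
  σ[f>=7](R) → 1
  γ[z; MAX(f)→b](σ[f>=7](R)) → 1
  σ[b>4](γ[z; MAX(f)→b](σ[f>=7](R))) → 1

== RESULT ==
z | b
p | 9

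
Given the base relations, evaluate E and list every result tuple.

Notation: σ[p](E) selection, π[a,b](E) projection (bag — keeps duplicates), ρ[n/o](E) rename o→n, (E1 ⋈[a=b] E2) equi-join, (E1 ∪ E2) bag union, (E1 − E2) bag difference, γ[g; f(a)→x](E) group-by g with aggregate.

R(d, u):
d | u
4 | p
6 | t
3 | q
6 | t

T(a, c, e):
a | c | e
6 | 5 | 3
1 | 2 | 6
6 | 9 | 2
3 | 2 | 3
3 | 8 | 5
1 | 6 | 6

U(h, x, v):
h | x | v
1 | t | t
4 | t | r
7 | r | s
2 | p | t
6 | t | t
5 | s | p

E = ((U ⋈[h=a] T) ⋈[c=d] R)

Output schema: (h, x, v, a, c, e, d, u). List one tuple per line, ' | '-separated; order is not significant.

Stepwise |·|:
  U → 6
  T → 6
  (U ⋈[h=a] T) → 4
  R → 4
  ((U ⋈[h=a] T) ⋈[c=d] R) → 2

== RESULT ==
h | x | v | a | c | e | d | u
1 | t | t | 1 | 6 | 6 | 6 | t
1 | t | t | 1 | 6 | 6 | 6 | t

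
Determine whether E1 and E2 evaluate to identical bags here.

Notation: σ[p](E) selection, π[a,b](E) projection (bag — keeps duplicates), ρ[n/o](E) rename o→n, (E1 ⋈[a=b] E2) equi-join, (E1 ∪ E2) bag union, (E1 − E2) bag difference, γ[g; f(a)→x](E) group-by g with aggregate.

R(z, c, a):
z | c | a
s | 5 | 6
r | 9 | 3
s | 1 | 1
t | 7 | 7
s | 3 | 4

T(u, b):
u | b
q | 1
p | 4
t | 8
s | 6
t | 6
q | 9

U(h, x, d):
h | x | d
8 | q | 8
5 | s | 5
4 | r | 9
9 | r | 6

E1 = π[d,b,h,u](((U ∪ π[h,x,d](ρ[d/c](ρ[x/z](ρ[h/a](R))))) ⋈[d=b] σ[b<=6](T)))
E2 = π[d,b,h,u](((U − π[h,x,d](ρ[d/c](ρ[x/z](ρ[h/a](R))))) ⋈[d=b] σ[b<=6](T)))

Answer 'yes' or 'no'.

E1 stepwise |·|:
  U → 4
  R → 5
  ρ[h/a](R) → 5
  ρ[x/z](ρ[h/a](R)) → 5
  ρ[d/c](ρ[x/z](ρ[h/a](R))) → 5
  π[h,x,d](ρ[d/c](ρ[x/z](ρ[h/a](R)))) → 5
  (U ∪ π[h,x,d](ρ[d/c](ρ[x/z](ρ[h/a](R))))) → 9
  T → 6
  σ[b<=6](T) → 4
  ((U ∪ π[h,x,d](ρ[d/c](ρ[x/z](ρ[h/a](R))))) ⋈[d=b] σ[b<=6](T)) → 3
  π[d,b,h,u](((U ∪ π[h,x,d](ρ[d/c](ρ[x/z](ρ[h/a](R))))) ⋈[d=b] σ[b<=6](T))) → 3
E2 stepwise |·|:
  U → 4
  R → 5
  ρ[h/a](R) → 5
  ρ[x/z](ρ[h/a](R)) → 5
  ρ[d/c](ρ[x/z](ρ[h/a](R))) → 5
  π[h,x,d](ρ[d/c](ρ[x/z](ρ[h/a](R)))) → 5
  (U − π[h,x,d](ρ[d/c](ρ[x/z](ρ[h/a](R))))) → 4
  T → 6
  σ[b<=6](T) → 4
  ((U − π[h,x,d](ρ[d/c](ρ[x/z](ρ[h/a](R))))) ⋈[d=b] σ[b<=6](T)) → 2
  π[d,b,h,u](((U − π[h,x,d](ρ[d/c](ρ[x/z](ρ[h/a](R))))) ⋈[d=b] σ[b<=6](T))) → 2

E1 result:
d | b | h | u
1 | 1 | 1 | q
6 | 6 | 9 | s
6 | 6 | 9 | t
E2 result:
d | b | h | u
6 | 6 | 9 | s
6 | 6 | 9 | t
Witness: (1, 1, 1, 'q') appears 1× in E1 but 0× in E2.

no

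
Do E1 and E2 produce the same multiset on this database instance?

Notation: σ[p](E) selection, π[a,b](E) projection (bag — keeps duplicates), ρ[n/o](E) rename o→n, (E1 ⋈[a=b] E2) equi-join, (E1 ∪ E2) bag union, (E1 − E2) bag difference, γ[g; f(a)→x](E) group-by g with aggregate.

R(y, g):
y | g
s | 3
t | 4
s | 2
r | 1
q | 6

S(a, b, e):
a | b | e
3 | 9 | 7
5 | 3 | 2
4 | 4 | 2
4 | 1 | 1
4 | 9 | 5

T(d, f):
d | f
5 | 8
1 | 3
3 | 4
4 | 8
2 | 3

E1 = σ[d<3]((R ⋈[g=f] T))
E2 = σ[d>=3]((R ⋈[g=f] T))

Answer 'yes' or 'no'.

E1 stepwise |·|:
  R → 5
  T → 5
  (R ⋈[g=f] T) → 3
  σ[d<3]((R ⋈[g=f] T)) → 2
E2 stepwise |·|:
  R → 5
  T → 5
  (R ⋈[g=f] T) → 3
  σ[d>=3]((R ⋈[g=f] T)) → 1

E1 result:
y | g | d | f
s | 3 | 1 | 3
s | 3 | 2 | 3
E2 result:
y | g | d | f
t | 4 | 3 | 4
Witness: ('s', 3, 1, 3) appears 1× in E1 but 0× in E2.

no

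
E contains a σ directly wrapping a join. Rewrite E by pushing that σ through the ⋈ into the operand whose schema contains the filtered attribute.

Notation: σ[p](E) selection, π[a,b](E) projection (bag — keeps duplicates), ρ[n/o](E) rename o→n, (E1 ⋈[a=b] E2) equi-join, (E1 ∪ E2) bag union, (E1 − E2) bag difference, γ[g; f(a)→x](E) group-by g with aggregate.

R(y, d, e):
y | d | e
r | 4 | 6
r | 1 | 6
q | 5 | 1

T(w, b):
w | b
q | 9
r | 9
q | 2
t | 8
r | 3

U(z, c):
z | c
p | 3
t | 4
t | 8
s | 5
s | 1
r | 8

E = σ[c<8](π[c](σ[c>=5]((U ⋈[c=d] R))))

σ filters on c, owned by the left side.
E' = σ[c<8](π[c]((σ[c>=5](U) ⋈[c=d] R)))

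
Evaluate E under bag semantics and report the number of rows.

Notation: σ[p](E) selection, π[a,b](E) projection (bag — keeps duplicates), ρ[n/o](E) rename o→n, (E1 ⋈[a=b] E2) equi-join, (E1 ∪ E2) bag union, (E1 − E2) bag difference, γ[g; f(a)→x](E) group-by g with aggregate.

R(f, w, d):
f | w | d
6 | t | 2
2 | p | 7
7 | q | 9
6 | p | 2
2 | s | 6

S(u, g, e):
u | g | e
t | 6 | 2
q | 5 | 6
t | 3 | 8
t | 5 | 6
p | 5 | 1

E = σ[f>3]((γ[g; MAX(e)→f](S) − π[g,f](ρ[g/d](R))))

Subexpression sizes:
  S → 5
  γ[g; MAX(e)→f](S) → 3
  R → 5
  ρ[g/d](R) → 5
  π[g,f](ρ[g/d](R)) → 5
  (γ[g; MAX(e)→f](S) − π[g,f](ρ[g/d](R))) → 2
  σ[f>3]((γ[g; MAX(e)→f](S) − π[g,f](ρ[g/d](R)))) → 2

|E| = 2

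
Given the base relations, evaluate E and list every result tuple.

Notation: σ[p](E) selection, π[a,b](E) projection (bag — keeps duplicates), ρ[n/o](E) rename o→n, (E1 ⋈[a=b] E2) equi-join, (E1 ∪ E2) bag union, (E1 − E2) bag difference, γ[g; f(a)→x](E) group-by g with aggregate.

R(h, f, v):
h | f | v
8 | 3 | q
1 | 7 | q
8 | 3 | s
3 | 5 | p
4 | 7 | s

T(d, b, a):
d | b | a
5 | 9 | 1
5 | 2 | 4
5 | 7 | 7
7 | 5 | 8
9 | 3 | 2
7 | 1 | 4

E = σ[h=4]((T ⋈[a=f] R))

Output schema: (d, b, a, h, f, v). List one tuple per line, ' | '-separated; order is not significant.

Subexpression sizes:
  T → 6
  R → 5
  (T ⋈[a=f] R) → 2
  σ[h=4]((T ⋈[a=f] R)) → 1

== RESULT ==
d | b | a | h | f | v
5 | 7 | 7 | 4 | 7 | s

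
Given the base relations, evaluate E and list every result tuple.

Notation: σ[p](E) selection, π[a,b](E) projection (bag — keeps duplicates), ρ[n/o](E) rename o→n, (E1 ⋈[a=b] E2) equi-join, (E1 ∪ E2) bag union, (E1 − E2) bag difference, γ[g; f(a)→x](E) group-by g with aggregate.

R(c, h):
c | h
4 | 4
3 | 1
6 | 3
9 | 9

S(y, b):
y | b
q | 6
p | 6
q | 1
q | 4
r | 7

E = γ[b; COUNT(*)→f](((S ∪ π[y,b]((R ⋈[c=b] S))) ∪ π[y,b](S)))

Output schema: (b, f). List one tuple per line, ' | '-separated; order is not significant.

Per-node cardinality:
  S → 5
  R → 4
  S → 5
  (R ⋈[c=b] S) → 3
  π[y,b]((R ⋈[c=b] S)) → 3
  (S ∪ π[y,b]((R ⋈[c=b] S))) → 8
  S → 5
  π[y,b](S) → 5
  ((S ∪ π[y,b]((R ⋈[c=b] S))) ∪ π[y,b](S)) → 13
  γ[b; COUNT(*)→f](((S ∪ π[y,b]((R ⋈[c=b] S))) ∪ π[y,b](S))) → 4

== RESULT ==
b | f
1 | 2
4 | 3
6 | 6
7 | 2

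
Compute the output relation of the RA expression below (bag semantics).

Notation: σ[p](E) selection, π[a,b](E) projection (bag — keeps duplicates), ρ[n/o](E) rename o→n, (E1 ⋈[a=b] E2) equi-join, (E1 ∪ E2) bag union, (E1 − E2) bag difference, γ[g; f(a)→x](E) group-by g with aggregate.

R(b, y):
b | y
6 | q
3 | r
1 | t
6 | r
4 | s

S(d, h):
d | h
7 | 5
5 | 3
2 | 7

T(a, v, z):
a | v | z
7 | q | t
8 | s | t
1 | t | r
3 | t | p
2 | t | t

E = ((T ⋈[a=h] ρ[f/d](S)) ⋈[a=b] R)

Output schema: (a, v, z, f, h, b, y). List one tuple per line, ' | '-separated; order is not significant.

Stepwise |·|:
  T → 5
  S → 3
  ρ[f/d](S) → 3
  (T ⋈[a=h] ρ[f/d](S)) → 2
  R → 5
  ((T ⋈[a=h] ρ[f/d](S)) ⋈[a=b] R) → 1

== RESULT ==
a | v | z | f | h | b | y
3 | t | p | 5 | 3 | 3 | r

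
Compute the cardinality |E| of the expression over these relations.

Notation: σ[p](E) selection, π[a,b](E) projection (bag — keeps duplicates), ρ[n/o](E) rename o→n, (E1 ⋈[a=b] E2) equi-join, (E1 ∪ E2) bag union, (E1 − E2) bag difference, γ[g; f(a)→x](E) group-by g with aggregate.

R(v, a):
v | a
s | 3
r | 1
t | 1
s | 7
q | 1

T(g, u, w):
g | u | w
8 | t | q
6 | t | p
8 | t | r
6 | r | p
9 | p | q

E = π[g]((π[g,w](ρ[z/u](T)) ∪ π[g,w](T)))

Subexpression sizes:
  T → 5
  ρ[z/u](T) → 5
  π[g,w](ρ[z/u](T)) → 5
  T → 5
  π[g,w](T) → 5
  (π[g,w](ρ[z/u](T)) ∪ π[g,w](T)) → 10
  π[g]((π[g,w](ρ[z/u](T)) ∪ π[g,w](T))) → 10

|E| = 10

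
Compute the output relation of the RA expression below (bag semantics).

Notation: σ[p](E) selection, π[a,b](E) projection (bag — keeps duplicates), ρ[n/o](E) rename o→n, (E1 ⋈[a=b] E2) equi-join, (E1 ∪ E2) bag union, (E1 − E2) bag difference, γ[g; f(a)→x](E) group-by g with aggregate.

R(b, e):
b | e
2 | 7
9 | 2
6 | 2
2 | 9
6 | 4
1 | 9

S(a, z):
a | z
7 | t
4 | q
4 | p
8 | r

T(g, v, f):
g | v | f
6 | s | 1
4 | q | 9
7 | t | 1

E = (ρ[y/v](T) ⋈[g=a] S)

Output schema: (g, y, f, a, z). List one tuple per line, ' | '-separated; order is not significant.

Per-node cardinality:
  T → 3
  ρ[y/v](T) → 3
  S → 4
  (ρ[y/v](T) ⋈[g=a] S) → 3

== RESULT ==
g | y | f | a | z
4 | q | 9 | 4 | p
4 | q | 9 | 4 | q
7 | t | 1 | 7 | t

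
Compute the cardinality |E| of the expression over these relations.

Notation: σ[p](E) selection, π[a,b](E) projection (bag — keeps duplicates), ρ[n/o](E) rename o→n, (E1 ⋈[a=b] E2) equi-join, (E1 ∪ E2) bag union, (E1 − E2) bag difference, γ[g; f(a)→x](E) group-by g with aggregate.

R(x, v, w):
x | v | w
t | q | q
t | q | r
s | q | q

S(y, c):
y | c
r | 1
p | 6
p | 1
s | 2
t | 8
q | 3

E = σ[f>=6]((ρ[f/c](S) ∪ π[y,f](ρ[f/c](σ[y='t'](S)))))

Subexpression sizes:
  S → 6
  ρ[f/c](S) → 6
  S → 6
  σ[y='t'](S) → 1
  ρ[f/c](σ[y='t'](S)) → 1
  π[y,f](ρ[f/c](σ[y='t'](S))) → 1
  (ρ[f/c](S) ∪ π[y,f](ρ[f/c](σ[y='t'](S)))) → 7
  σ[f>=6]((ρ[f/c](S) ∪ π[y,f](ρ[f/c](σ[y='t'](S))))) → 3

|E| = 3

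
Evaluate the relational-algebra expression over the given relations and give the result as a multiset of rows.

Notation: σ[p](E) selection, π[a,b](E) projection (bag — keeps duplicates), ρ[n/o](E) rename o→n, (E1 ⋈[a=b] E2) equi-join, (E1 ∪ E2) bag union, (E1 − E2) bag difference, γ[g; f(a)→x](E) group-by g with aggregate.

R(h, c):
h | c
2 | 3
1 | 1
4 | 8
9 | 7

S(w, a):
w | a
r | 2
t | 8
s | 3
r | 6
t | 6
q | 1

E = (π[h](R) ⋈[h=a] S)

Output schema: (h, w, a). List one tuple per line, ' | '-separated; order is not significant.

Per-node cardinality:
  R → 4
  π[h](R) → 4
  S → 6
  (π[h](R) ⋈[h=a] S) → 2

== RESULT ==
h | w | a
1 | q | 1
2 | r | 2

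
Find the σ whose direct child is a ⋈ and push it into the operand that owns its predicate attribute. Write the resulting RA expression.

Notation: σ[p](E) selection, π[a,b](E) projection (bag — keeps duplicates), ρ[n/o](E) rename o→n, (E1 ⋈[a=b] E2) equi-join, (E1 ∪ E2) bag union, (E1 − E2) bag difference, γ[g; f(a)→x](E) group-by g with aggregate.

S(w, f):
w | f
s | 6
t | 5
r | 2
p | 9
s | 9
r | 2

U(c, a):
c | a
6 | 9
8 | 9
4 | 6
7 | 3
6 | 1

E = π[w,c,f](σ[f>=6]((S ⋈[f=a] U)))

σ filters on f, owned by the left side.
E' = π[w,c,f]((σ[f>=6](S) ⋈[f=a] U))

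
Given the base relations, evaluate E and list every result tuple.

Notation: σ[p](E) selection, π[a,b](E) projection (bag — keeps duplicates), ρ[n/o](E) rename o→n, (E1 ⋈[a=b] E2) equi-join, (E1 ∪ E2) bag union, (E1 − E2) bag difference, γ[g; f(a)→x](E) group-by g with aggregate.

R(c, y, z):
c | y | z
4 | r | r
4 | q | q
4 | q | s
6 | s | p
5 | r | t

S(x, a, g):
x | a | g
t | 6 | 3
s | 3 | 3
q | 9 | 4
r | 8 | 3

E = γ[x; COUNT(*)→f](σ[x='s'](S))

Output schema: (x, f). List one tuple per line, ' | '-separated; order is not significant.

Stepwise |·|:
  S → 4
  σ[x='s'](S) → 1
  γ[x; COUNT(*)→f](σ[x='s'](S)) → 1

== RESULT ==
x | f
s | 1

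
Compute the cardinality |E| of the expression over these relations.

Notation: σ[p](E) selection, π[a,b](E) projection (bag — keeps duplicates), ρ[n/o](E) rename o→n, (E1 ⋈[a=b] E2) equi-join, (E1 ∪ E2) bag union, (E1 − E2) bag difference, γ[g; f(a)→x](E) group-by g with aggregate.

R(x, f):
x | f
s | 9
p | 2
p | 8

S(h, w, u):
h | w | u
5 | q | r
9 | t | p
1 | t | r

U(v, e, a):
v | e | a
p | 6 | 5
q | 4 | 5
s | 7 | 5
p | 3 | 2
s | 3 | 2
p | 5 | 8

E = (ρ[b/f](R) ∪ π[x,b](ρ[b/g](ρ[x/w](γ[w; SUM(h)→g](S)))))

Row counts bottom-up:
  R → 3
  ρ[b/f](R) → 3
  S → 3
  γ[w; SUM(h)→g](S) → 2
  ρ[x/w](γ[w; SUM(h)→g](S)) → 2
  ρ[b/g](ρ[x/w](γ[w; SUM(h)→g](S))) → 2
  π[x,b](ρ[b/g](ρ[x/w](γ[w; SUM(h)→g](S)))) → 2
  (ρ[b/f](R) ∪ π[x,b](ρ[b/g](ρ[x/w](γ[w; SUM(h)→g](S))))) → 5

|E| = 5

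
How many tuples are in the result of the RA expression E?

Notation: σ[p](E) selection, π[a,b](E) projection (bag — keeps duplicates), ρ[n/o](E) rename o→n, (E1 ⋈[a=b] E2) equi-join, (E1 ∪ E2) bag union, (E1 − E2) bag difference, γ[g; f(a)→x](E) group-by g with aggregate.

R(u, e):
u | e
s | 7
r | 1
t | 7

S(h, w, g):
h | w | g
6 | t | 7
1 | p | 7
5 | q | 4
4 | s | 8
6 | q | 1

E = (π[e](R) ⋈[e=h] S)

Row counts bottom-up:
  R → 3
  π[e](R) → 3
  S → 5
  (π[e](R) ⋈[e=h] S) → 1

|E| = 1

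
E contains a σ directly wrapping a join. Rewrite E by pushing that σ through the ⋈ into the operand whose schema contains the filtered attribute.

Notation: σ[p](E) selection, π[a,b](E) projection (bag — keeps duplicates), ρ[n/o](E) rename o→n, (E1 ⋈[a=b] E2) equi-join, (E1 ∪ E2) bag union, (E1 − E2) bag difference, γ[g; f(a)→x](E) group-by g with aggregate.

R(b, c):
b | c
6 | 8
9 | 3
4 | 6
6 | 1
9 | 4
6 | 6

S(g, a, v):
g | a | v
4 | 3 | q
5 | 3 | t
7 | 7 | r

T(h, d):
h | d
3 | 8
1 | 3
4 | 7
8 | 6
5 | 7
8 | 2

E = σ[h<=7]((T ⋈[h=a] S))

σ filters on h, owned by the left side.
E' = (σ[h<=7](T) ⋈[h=a] S)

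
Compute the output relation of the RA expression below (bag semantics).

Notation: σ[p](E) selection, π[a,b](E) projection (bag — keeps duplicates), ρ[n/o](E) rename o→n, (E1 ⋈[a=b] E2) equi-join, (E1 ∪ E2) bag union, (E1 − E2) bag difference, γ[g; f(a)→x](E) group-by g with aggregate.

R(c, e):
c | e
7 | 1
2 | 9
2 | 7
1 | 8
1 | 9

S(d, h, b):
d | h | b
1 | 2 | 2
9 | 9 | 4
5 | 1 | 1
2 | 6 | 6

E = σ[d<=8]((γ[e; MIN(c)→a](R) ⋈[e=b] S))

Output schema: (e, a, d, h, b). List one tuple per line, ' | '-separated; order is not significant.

Row counts bottom-up:
  R → 5
  γ[e; MIN(c)→a](R) → 4
  S → 4
  (γ[e; MIN(c)→a](R) ⋈[e=b] S) → 1
  σ[d<=8]((γ[e; MIN(c)→a](R) ⋈[e=b] S)) → 1

== RESULT ==
e | a | d | h | b
1 | 7 | 5 | 1 | 1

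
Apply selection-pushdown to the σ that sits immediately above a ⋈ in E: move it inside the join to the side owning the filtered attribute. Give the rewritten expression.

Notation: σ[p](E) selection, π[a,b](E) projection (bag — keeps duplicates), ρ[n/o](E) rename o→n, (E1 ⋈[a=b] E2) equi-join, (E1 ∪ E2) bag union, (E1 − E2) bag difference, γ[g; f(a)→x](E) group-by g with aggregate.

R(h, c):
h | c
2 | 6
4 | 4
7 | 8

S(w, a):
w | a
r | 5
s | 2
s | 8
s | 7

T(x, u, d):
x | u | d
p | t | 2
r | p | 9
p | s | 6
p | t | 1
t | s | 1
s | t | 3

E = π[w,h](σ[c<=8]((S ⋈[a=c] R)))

σ filters on c, owned by the right side.
E' = π[w,h]((S ⋈[a=c] σ[c<=8](R)))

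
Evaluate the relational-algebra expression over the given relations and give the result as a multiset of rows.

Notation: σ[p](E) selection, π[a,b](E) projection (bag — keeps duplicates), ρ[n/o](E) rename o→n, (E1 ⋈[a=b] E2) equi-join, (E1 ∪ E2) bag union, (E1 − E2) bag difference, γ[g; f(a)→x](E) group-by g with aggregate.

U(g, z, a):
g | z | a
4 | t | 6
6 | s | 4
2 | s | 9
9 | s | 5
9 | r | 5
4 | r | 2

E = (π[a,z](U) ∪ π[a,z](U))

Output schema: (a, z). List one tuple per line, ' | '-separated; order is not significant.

Subexpression sizes:
  U → 6
  π[a,z](U) → 6
  U → 6
  π[a,z](U) → 6
  (π[a,z](U) ∪ π[a,z](U)) → 12

== RESULT ==
a | z
2 | r
2 | r
4 | s
4 | s
5 | r
5 | r
5 | s
5 | s
6 | t
6 | t
9 | s
9 | s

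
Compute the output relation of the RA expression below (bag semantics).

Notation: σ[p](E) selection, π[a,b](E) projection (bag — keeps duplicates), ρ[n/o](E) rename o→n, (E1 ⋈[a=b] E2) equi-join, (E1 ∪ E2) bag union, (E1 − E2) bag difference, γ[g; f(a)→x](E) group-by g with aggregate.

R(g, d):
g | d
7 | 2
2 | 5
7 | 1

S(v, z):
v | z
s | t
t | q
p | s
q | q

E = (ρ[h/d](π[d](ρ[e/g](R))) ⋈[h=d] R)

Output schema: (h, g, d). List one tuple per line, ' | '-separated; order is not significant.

Stepwise |·|:
  R → 3
  ρ[e/g](R) → 3
  π[d](ρ[e/g](R)) → 3
  ρ[h/d](π[d](ρ[e/g](R))) → 3
  R → 3
  (ρ[h/d](π[d](ρ[e/g](R))) ⋈[h=d] R) → 3

== RESULT ==
h | g | d
1 | 7 | 1
2 | 7 | 2
5 | 2 | 5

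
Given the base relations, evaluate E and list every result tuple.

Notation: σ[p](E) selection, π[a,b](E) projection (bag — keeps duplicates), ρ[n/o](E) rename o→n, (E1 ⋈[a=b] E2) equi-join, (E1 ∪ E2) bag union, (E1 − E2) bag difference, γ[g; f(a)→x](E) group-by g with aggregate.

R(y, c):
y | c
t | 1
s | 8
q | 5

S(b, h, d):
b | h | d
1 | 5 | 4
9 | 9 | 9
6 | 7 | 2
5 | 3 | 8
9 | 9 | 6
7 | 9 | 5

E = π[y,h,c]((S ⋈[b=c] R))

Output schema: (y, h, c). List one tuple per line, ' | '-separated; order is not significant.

Stepwise |·|:
  S → 6
  R → 3
  (S ⋈[b=c] R) → 2
  π[y,h,c]((S ⋈[b=c] R)) → 2

== RESULT ==
y | h | c
q | 3 | 5
t | 5 | 1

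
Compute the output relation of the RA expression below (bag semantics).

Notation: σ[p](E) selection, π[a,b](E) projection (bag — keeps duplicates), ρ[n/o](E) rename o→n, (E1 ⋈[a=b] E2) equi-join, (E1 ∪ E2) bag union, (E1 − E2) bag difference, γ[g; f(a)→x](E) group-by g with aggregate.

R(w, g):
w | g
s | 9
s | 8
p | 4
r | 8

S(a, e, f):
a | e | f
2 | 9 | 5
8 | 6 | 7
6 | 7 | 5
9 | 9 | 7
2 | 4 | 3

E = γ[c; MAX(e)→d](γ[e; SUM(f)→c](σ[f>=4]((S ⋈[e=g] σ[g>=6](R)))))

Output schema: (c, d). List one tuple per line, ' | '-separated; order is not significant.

Row counts bottom-up:
  S → 5
  R → 4
  σ[g>=6](R) → 3
  (S ⋈[e=g] σ[g>=6](R)) → 2
  σ[f>=4]((S ⋈[e=g] σ[g>=6](R))) → 2
  γ[e; SUM(f)→c](σ[f>=4]((S ⋈[e=g] σ[g>=6](R)))) → 1
  γ[c; MAX(e)→d](γ[e; SUM(f)→c](σ[f>=4]((S ⋈[e=g] σ[g>=6](R))))) → 1

== RESULT ==
c | d
12 | 9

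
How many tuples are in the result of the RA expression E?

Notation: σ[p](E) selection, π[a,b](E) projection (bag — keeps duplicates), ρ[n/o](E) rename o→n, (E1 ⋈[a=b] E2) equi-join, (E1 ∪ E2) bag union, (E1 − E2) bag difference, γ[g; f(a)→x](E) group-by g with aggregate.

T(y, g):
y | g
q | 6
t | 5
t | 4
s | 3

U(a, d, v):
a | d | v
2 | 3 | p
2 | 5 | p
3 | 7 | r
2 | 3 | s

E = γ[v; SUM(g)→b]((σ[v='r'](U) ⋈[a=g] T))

Row counts bottom-up:
  U → 4
  σ[v='r'](U) → 1
  T → 4
  (σ[v='r'](U) ⋈[a=g] T) → 1
  γ[v; SUM(g)→b]((σ[v='r'](U) ⋈[a=g] T)) → 1

|E| = 1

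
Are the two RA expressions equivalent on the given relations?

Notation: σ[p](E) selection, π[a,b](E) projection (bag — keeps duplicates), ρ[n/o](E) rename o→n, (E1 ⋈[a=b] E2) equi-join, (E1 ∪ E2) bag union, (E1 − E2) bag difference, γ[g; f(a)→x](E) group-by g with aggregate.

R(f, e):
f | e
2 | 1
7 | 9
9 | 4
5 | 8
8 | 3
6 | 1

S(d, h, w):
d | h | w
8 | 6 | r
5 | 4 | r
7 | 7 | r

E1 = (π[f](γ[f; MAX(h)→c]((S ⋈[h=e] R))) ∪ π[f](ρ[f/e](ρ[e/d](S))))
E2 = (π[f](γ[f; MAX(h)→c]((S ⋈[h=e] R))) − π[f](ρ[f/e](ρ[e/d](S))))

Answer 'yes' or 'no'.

E1 subexpression sizes:
  S → 3
  R → 6
  (S ⋈[h=e] R) → 1
  γ[f; MAX(h)→c]((S ⋈[h=e] R)) → 1
  π[f](γ[f; MAX(h)→c]((S ⋈[h=e] R))) → 1
  S → 3
  ρ[e/d](S) → 3
  ρ[f/e](ρ[e/d](S)) → 3
  π[f](ρ[f/e](ρ[e/d](S))) → 3
  (π[f](γ[f; MAX(h)→c]((S ⋈[h=e] R))) ∪ π[f](ρ[f/e](ρ[e/d](S)))) → 4
E2 subexpression sizes:
  S → 3
  R → 6
  (S ⋈[h=e] R) → 1
  γ[f; MAX(h)→c]((S ⋈[h=e] R)) → 1
  π[f](γ[f; MAX(h)→c]((S ⋈[h=e] R))) → 1
  S → 3
  ρ[e/d](S) → 3
  ρ[f/e](ρ[e/d](S)) → 3
  π[f](ρ[f/e](ρ[e/d](S))) → 3
  (π[f](γ[f; MAX(h)→c]((S ⋈[h=e] R))) − π[f](ρ[f/e](ρ[e/d](S)))) → 1

E1 result:
f
5
7
8
9
E2 result:
f
9
Witness: (7,) appears 1× in E1 but 0× in E2.

no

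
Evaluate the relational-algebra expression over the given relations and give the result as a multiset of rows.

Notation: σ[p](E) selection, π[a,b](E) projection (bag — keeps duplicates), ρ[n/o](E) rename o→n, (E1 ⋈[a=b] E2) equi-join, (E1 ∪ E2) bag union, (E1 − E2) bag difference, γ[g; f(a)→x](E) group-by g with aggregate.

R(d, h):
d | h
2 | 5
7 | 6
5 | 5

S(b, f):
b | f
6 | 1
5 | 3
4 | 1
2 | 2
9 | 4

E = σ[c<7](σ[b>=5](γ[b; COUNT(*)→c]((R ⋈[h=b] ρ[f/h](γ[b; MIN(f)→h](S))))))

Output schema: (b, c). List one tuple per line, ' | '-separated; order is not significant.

Row counts bottom-up:
  R → 3
  S → 5
  γ[b; MIN(f)→h](S) → 5
  ρ[f/h](γ[b; MIN(f)→h](S)) → 5
  (R ⋈[h=b] ρ[f/h](γ[b; MIN(f)→h](S))) → 3
  γ[b; COUNT(*)→c]((R ⋈[h=b] ρ[f/h](γ[b; MIN(f)→h](S)))) → 2
  σ[b>=5](γ[b; COUNT(*)→c]((R ⋈[h=b] ρ[f/h](γ[b; MIN(f)→h](S))))) → 2
  σ[c<7](σ[b>=5](γ[b; COUNT(*)→c]((R ⋈[h=b] ρ[f/h](γ[b; MIN(f)→h](S)))))) → 2

== RESULT ==
b | c
5 | 2
6 | 1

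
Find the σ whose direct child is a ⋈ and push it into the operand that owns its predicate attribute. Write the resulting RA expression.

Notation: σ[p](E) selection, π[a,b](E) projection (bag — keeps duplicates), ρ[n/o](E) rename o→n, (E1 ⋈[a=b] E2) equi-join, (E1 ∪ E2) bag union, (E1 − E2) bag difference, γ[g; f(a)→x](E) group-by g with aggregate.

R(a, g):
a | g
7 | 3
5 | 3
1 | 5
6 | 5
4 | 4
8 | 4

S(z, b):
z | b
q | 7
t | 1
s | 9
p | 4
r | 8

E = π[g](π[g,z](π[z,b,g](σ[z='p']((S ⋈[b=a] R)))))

σ filters on z, owned by the left side.
E' = π[g](π[g,z](π[z,b,g]((σ[z='p'](S) ⋈[b=a] R))))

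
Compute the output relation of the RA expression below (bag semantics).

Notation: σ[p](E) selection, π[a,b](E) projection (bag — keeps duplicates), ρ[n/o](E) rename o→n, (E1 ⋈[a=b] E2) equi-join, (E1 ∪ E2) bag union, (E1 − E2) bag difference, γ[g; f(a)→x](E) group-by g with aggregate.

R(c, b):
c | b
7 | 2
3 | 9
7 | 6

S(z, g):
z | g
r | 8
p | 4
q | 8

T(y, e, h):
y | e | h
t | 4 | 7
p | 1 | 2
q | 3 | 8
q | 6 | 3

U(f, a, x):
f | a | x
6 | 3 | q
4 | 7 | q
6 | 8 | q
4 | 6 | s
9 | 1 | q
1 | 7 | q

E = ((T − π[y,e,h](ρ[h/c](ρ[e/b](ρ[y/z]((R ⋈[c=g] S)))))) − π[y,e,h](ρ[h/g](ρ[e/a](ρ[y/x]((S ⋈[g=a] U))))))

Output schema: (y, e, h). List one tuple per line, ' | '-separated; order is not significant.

Row counts bottom-up:
  T → 4
  R → 3
  S → 3
  (R ⋈[c=g] S) → 0
  ρ[y/z]((R ⋈[c=g] S)) → 0
  ρ[e/b](ρ[y/z]((R ⋈[c=g] S))) → 0
  ρ[h/c](ρ[e/b](ρ[y/z]((R ⋈[c=g] S)))) → 0
  π[y,e,h](ρ[h/c](ρ[e/b](ρ[y/z]((R ⋈[c=g] S))))) → 0
  (T − π[y,e,h](ρ[h/c](ρ[e/b](ρ[y/z]((R ⋈[c=g] S)))))) → 4
  S → 3
  U → 6
  (S ⋈[g=a] U) → 2
  ρ[y/x]((S ⋈[g=a] U)) → 2
  ρ[e/a](ρ[y/x]((S ⋈[g=a] U))) → 2
  ρ[h/g](ρ[e/a](ρ[y/x]((S ⋈[g=a] U)))) → 2
  π[y,e,h](ρ[h/g](ρ[e/a](ρ[y/x]((S ⋈[g=a] U))))) → 2
  ((T − π[y,e,h](ρ[h/c](ρ[e/b](ρ[y/z]((R ⋈[c=g] S)))))) − π[y,e,h](ρ[h/g](ρ[e/a](ρ[y/x]((S ⋈[g=a] U)))))) → 4

== RESULT ==
y | e | h
p | 1 | 2
q | 3 | 8
q | 6 | 3
t | 4 | 7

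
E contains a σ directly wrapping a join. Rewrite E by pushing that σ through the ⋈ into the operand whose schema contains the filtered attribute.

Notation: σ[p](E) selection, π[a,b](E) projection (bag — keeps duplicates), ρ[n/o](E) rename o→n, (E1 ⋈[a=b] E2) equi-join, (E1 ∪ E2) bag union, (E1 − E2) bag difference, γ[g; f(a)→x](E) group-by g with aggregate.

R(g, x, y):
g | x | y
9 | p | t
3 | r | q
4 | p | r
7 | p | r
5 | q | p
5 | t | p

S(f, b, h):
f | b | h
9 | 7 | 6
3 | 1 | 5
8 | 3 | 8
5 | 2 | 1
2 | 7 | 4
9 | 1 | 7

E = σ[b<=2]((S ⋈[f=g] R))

σ filters on b, owned by the left side.
E' = (σ[b<=2](S) ⋈[f=g] R)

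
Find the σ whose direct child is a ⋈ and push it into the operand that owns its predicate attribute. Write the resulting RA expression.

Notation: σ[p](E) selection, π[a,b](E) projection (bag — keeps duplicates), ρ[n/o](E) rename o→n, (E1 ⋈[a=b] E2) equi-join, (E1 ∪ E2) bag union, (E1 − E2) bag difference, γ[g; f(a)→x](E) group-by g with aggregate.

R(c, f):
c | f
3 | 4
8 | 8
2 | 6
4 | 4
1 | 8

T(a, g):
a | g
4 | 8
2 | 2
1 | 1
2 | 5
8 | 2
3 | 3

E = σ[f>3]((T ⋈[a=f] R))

σ filters on f, owned by the right side.
E' = (T ⋈[a=f] σ[f>3](R))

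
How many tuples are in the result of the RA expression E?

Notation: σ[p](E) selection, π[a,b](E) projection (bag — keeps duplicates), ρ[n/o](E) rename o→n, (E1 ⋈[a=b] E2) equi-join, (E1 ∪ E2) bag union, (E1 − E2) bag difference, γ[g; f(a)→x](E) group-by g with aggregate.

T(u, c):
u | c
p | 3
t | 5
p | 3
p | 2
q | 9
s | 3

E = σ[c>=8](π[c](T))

Per-node cardinality:
  T → 6
  π[c](T) → 6
  σ[c>=8](π[c](T)) → 1

|E| = 1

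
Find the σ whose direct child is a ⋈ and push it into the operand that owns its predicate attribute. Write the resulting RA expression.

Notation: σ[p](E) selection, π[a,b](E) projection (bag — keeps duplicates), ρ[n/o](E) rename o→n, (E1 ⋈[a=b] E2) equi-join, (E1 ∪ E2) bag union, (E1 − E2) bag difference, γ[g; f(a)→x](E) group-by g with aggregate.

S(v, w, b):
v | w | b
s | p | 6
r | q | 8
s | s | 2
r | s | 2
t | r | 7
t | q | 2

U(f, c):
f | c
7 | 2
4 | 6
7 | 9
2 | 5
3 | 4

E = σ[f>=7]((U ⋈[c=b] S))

σ filters on f, owned by the left side.
E' = (σ[f>=7](U) ⋈[c=b] S)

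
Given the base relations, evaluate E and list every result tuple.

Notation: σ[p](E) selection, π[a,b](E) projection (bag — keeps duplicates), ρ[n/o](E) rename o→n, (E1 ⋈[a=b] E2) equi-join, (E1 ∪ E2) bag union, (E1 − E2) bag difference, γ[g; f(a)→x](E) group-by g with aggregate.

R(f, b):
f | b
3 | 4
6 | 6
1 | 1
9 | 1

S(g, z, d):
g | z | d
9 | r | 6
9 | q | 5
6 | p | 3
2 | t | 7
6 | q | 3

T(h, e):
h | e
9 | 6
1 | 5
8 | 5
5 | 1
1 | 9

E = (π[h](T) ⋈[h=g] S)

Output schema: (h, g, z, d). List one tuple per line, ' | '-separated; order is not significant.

Per-node cardinality:
  T → 5
  π[h](T) → 5
  S → 5
  (π[h](T) ⋈[h=g] S) → 2

== RESULT ==
h | g | z | d
9 | 9 | q | 5
9 | 9 | r | 6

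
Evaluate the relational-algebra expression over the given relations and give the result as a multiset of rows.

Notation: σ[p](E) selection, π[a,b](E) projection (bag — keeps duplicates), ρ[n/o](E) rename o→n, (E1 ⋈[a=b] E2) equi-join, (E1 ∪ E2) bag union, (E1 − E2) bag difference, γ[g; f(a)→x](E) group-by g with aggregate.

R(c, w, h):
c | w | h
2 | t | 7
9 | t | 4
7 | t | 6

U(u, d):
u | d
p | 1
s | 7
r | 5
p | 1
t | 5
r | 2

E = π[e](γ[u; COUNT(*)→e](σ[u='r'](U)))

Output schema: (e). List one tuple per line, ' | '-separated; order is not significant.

Stepwise |·|:
  U → 6
  σ[u='r'](U) → 2
  γ[u; COUNT(*)→e](σ[u='r'](U)) → 1
  π[e](γ[u; COUNT(*)→e](σ[u='r'](U))) → 1

== RESULT ==
e
2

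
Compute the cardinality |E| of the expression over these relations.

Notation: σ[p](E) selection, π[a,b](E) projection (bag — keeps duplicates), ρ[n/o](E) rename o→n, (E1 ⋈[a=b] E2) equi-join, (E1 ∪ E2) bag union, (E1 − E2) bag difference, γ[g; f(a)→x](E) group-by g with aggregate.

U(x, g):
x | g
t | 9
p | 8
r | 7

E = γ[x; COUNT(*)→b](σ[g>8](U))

Subexpression sizes:
  U → 3
  σ[g>8](U) → 1
  γ[x; COUNT(*)→b](σ[g>8](U)) → 1

|E| = 1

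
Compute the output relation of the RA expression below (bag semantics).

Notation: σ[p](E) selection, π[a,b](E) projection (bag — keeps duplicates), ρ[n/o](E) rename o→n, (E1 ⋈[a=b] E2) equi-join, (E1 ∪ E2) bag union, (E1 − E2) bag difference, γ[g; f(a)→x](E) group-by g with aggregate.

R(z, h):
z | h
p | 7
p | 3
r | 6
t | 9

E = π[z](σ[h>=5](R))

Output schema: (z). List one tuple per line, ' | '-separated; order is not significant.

Row counts bottom-up:
  R → 4
  σ[h>=5](R) → 3
  π[z](σ[h>=5](R)) → 3

== RESULT ==
z
p
r
t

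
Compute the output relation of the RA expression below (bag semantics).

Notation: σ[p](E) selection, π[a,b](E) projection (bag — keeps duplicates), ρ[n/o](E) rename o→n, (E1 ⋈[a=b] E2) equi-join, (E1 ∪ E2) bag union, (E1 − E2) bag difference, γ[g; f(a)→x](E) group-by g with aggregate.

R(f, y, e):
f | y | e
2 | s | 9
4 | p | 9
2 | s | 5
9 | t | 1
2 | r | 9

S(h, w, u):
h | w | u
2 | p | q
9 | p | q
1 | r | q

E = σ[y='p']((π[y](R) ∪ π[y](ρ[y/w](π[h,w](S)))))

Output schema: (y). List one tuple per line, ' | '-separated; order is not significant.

Subexpression sizes:
  R → 5
  π[y](R) → 5
  S → 3
  π[h,w](S) → 3
  ρ[y/w](π[h,w](S)) → 3
  π[y](ρ[y/w](π[h,w](S))) → 3
  (π[y](R) ∪ π[y](ρ[y/w](π[h,w](S)))) → 8
  σ[y='p']((π[y](R) ∪ π[y](ρ[y/w](π[h,w](S))))) → 3

== RESULT ==
y
p
p
p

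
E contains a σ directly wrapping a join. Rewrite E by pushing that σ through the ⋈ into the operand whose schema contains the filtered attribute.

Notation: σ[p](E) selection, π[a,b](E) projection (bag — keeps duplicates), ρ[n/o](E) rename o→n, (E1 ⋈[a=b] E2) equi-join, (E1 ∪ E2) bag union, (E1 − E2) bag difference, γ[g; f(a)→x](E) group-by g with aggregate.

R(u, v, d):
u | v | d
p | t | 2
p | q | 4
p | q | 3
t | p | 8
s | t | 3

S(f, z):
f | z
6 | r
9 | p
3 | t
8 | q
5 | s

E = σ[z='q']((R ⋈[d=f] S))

σ filters on z, owned by the right side.
E' = (R ⋈[d=f] σ[z='q'](S))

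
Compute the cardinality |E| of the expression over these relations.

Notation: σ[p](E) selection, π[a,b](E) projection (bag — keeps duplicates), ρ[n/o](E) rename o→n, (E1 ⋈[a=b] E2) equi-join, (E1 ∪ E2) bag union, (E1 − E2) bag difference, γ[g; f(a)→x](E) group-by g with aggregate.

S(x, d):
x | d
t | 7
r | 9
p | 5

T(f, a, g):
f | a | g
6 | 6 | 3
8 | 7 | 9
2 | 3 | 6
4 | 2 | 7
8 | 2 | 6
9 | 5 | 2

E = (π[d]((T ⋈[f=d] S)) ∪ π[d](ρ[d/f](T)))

Row counts bottom-up:
  T → 6
  S → 3
  (T ⋈[f=d] S) → 1
  π[d]((T ⋈[f=d] S)) → 1
  T → 6
  ρ[d/f](T) → 6
  π[d](ρ[d/f](T)) → 6
  (π[d]((T ⋈[f=d] S)) ∪ π[d](ρ[d/f](T))) → 7

|E| = 7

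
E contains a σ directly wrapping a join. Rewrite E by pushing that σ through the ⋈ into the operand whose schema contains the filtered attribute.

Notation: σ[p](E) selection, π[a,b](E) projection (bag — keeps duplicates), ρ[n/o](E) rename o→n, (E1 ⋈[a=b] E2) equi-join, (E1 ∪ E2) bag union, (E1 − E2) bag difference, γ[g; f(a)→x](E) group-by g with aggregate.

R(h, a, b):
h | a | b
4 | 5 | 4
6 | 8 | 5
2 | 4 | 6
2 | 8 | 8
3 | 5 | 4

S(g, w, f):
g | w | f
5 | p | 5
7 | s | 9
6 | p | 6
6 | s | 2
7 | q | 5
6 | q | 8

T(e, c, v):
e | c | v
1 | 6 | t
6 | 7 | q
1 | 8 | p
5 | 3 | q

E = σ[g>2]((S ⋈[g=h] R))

σ filters on g, owned by the left side.
E' = (σ[g>2](S) ⋈[g=h] R)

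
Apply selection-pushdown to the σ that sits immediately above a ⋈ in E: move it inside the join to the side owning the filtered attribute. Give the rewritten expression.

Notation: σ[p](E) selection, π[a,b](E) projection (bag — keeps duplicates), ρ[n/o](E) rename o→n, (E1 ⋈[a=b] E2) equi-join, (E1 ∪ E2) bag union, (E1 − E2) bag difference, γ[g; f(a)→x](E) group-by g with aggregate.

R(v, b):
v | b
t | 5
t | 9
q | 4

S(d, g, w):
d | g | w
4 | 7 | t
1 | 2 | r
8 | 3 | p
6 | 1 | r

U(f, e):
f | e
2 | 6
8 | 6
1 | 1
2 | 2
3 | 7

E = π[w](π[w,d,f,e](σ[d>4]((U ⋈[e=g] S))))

σ filters on d, owned by the right side.
E' = π[w](π[w,d,f,e]((U ⋈[e=g] σ[d>4](S))))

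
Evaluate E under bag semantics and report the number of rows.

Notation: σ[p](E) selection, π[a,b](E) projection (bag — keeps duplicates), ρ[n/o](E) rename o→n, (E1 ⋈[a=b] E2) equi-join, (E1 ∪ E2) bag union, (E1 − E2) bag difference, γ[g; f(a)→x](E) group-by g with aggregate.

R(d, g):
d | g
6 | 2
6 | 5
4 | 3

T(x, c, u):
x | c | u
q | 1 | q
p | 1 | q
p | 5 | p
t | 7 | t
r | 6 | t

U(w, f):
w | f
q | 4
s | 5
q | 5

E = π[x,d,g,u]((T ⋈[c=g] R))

Per-node cardinality:
  T → 5
  R → 3
  (T ⋈[c=g] R) → 1
  π[x,d,g,u]((T ⋈[c=g] R)) → 1

|E| = 1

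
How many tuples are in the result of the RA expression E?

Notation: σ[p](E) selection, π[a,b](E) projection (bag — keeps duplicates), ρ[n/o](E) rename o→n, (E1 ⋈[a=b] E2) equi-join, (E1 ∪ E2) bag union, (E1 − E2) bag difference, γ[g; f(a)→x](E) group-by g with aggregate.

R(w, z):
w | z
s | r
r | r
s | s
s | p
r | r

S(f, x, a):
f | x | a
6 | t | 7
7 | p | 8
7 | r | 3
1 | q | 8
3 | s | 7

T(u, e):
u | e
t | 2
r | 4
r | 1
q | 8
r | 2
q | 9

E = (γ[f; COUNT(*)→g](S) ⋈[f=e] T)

Per-node cardinality:
  S → 5
  γ[f; COUNT(*)→g](S) → 4
  T → 6
  (γ[f; COUNT(*)→g](S) ⋈[f=e] T) → 1

|E| = 1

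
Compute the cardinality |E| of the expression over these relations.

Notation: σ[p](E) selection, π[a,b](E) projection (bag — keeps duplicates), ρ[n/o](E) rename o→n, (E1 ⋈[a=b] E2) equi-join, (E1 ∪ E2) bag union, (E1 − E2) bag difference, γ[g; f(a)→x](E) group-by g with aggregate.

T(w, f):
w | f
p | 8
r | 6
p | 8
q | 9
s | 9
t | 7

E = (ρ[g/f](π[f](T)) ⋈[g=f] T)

Stepwise |·|:
  T → 6
  π[f](T) → 6
  ρ[g/f](π[f](T)) → 6
  T → 6
  (ρ[g/f](π[f](T)) ⋈[g=f] T) → 10

|E| = 10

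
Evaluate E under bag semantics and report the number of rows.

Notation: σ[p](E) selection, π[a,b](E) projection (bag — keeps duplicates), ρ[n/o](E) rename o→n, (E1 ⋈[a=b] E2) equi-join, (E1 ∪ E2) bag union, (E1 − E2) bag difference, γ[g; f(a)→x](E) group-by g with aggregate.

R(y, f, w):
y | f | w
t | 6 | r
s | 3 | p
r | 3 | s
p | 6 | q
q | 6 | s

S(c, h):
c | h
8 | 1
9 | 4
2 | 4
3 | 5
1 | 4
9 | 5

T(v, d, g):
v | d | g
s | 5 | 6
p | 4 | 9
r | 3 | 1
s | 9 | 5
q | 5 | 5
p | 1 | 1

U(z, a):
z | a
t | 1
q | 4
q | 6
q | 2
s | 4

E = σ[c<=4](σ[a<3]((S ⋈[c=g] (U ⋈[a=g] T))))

Subexpression sizes:
  S → 6
  U → 5
  T → 6
  (U ⋈[a=g] T) → 3
  (S ⋈[c=g] (U ⋈[a=g] T)) → 2
  σ[a<3]((S ⋈[c=g] (U ⋈[a=g] T))) → 2
  σ[c<=4](σ[a<3]((S ⋈[c=g] (U ⋈[a=g] T)))) → 2

|E| = 2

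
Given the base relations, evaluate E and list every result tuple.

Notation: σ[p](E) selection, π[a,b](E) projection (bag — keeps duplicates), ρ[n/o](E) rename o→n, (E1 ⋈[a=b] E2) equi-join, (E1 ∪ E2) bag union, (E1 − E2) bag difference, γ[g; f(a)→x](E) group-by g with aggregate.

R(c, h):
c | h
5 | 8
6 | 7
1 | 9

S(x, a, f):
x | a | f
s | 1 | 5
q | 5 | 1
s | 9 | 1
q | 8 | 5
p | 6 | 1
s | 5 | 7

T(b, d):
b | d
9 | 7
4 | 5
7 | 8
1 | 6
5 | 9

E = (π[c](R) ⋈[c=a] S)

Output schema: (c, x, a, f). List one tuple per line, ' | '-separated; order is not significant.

Per-node cardinality:
  R → 3
  π[c](R) → 3
  S → 6
  (π[c](R) ⋈[c=a] S) → 4

== RESULT ==
c | x | a | f
1 | s | 1 | 5
5 | q | 5 | 1
5 | s | 5 | 7
6 | p | 6 | 1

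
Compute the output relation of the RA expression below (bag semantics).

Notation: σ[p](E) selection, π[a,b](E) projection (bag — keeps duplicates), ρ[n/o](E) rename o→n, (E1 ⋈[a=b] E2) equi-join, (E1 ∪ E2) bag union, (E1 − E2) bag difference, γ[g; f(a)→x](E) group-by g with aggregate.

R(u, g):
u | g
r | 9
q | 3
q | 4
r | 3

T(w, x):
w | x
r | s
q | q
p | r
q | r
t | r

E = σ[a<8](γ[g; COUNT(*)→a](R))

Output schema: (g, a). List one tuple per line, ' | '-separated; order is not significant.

Stepwise |·|:
  R → 4
  γ[g; COUNT(*)→a](R) → 3
  σ[a<8](γ[g; COUNT(*)→a](R)) → 3

== RESULT ==
g | a
3 | 2
4 | 1
9 | 1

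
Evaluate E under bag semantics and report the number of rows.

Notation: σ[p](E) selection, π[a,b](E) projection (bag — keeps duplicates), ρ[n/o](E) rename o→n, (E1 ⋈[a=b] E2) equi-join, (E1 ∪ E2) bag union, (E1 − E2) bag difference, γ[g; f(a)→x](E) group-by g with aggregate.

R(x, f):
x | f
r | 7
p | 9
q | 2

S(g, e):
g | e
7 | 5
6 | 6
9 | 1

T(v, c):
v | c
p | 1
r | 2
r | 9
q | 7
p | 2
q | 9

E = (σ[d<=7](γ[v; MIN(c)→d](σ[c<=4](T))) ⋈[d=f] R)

Subexpression sizes:
  T → 6
  σ[c<=4](T) → 3
  γ[v; MIN(c)→d](σ[c<=4](T)) → 2
  σ[d<=7](γ[v; MIN(c)→d](σ[c<=4](T))) → 2
  R → 3
  (σ[d<=7](γ[v; MIN(c)→d](σ[c<=4](T))) ⋈[d=f] R) → 1

|E| = 1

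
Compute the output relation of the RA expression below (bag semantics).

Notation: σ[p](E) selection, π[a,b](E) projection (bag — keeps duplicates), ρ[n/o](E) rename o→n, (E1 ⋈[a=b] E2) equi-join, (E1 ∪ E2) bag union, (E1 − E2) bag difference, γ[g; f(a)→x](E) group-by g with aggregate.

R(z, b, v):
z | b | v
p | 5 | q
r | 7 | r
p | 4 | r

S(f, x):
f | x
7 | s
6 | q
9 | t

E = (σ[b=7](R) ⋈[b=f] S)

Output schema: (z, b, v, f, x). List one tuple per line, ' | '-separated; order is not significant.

Row counts bottom-up:
  R → 3
  σ[b=7](R) → 1
  S → 3
  (σ[b=7](R) ⋈[b=f] S) → 1

== RESULT ==
z | b | v | f | x
r | 7 | r | 7 | s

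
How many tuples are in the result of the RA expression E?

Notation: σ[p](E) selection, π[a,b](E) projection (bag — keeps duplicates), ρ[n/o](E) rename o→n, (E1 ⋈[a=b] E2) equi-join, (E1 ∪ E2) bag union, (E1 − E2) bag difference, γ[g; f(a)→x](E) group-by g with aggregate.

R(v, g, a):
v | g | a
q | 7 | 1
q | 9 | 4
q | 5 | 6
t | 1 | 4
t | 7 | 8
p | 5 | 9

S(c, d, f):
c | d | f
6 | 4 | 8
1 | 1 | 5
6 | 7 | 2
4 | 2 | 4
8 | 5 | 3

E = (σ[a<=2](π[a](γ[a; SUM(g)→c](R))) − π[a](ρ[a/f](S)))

Per-node cardinality:
  R → 6
  γ[a; SUM(g)→c](R) → 5
  π[a](γ[a; SUM(g)→c](R)) → 5
  σ[a<=2](π[a](γ[a; SUM(g)→c](R))) → 1
  S → 5
  ρ[a/f](S) → 5
  π[a](ρ[a/f](S)) → 5
  (σ[a<=2](π[a](γ[a; SUM(g)→c](R))) − π[a](ρ[a/f](S))) → 1

|E| = 1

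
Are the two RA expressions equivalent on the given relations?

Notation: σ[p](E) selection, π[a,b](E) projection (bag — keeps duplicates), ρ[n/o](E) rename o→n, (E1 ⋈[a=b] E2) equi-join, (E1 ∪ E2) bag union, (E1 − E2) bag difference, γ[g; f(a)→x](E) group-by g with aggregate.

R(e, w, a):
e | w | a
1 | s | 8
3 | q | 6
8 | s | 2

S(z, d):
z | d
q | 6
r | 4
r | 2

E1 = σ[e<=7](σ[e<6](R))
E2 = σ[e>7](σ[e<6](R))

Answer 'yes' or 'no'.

E1 row counts bottom-up:
  R → 3
  σ[e<6](R) → 2
  σ[e<=7](σ[e<6](R)) → 2
E2 row counts bottom-up:
  R → 3
  σ[e<6](R) → 2
  σ[e>7](σ[e<6](R)) → 0

E1 result:
e | w | a
1 | s | 8
3 | q | 6
E2 result:
e | w | a
(0 rows)
Witness: (1, 's', 8) appears 1× in E1 but 0× in E2.

no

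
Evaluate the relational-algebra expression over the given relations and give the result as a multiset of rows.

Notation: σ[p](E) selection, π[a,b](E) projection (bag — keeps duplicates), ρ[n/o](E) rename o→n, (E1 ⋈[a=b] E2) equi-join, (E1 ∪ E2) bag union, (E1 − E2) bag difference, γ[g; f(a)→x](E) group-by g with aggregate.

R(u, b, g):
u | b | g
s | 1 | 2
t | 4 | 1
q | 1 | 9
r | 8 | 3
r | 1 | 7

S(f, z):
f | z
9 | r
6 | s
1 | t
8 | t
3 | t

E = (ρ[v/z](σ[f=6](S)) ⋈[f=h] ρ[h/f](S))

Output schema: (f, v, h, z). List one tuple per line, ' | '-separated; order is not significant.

Row counts bottom-up:
  S → 5
  σ[f=6](S) → 1
  ρ[v/z](σ[f=6](S)) → 1
  S → 5
  ρ[h/f](S) → 5
  (ρ[v/z](σ[f=6](S)) ⋈[f=h] ρ[h/f](S)) → 1

== RESULT ==
f | v | h | z
6 | s | 6 | s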